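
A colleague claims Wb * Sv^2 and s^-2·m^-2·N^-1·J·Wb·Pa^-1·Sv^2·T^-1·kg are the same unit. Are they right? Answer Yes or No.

No

Left side:
  Wb = kg·m²·s⁻²·A⁻¹.
  Sv = m²·s⁻².
  So Sv² = m⁴·s⁻⁴.
  Combining: Wb·Sv² = (kg·m²·s⁻²·A⁻¹) · (m⁴·s⁻⁴) = kg·m⁶·s⁻⁶·A⁻¹.
Right side:
  N = kg·m/s² = kg·m·s⁻² (force = mass × acceleration).
  So N⁻¹ = kg⁻¹·m⁻¹·s².
  J = N·m (work = force × distance),
      = kg·m²·s⁻².
  Wb = V·s (flux: a volt is a weber per second),
      = kg·m²·s⁻²·A⁻¹.
  Pa = N/m² (pressure = force per area),
      = kg·m⁻¹·s⁻².
  So Pa⁻¹ = kg⁻¹·m·s².
  Sv = J/kg (equivalent dose = energy per mass),
      = m²·s⁻².
  So Sv² = m⁴·s⁻⁴.
  T = Wb/m² (flux density = flux per area),
      = kg·s⁻²·A⁻¹.
  So T⁻¹ = kg⁻¹·s²·A.
  Combining: s⁻²·m⁻²·N⁻¹·J·Wb·Pa⁻¹·Sv²·T⁻¹·kg = s⁻² · m⁻² · (kg⁻¹·m⁻¹·s²) · (kg·m²·s⁻²) · (kg·m²·s⁻²·A⁻¹) · (kg⁻¹·m·s²) · (m⁴·s⁻⁴) · (kg⁻¹·s²·A) · kg = m⁶·s⁻⁴.
Left is kg·m⁶·s⁻⁶·A⁻¹; right is m⁶·s⁻⁴ — different.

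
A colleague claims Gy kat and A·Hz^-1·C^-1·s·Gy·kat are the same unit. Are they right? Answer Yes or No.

Left side:
  Gy = m²·s⁻².
  kat = s⁻¹·mol.
  Combining: Gy·kat = (m²·s⁻²) · (s⁻¹·mol) = m²·s⁻³·mol.
Right side:
  Hz = s⁻¹.
  So Hz⁻¹ = s.
  C = s·A.
  So C⁻¹ = s⁻¹·A⁻¹.
  Gy = m²·s⁻².
  kat = s⁻¹·mol.
  Combining: A·Hz⁻¹·C⁻¹·s·Gy·kat = A · s · (s⁻¹·A⁻¹) · s · (m²·s⁻²) · (s⁻¹·mol) = m²·s⁻²·mol.
Left is m²·s⁻³·mol; right is m²·s⁻²·mol — different.

No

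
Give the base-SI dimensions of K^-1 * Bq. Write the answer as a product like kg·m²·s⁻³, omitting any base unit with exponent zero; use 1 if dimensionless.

s⁻¹·K⁻¹

Bq = 1/s = s⁻¹ (activity is decays per second).
Combining: K⁻¹·Bq = K⁻¹ · s⁻¹ = s⁻¹·K⁻¹.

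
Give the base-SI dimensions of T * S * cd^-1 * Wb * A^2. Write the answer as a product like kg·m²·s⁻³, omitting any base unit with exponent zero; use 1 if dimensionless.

kg·s⁻¹·A²·cd⁻¹

T = Wb/m² (flux density = flux per area),
    = kg·s⁻²·A⁻¹.
S = 1/Ω (conductance is reciprocal resistance),
    = kg⁻¹·m⁻²·s³·A².
Wb = V·s (flux: a volt is a weber per second),
    = kg·m²·s⁻²·A⁻¹.
Combining: T·S·cd⁻¹·Wb·A² = (kg·s⁻²·A⁻¹) · (kg⁻¹·m⁻²·s³·A²) · cd⁻¹ · (kg·m²·s⁻²·A⁻¹) · A² = kg·s⁻¹·A²·cd⁻¹.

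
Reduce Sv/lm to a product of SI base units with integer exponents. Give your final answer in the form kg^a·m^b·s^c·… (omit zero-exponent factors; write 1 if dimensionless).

Sv = m²·s⁻².
lm = cd.
So lm⁻¹ = cd⁻¹.
Combining: Sv·lm⁻¹ = (m²·s⁻²) · cd⁻¹ = m²·s⁻²·cd⁻¹.

m²·s⁻²·cd⁻¹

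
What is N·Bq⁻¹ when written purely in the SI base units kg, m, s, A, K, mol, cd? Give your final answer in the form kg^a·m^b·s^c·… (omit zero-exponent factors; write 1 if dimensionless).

N = kg·m/s² = kg·m·s⁻² (force = mass × acceleration).
Bq = 1/s = s⁻¹ (activity is decays per second).
So Bq⁻¹ = s.
Combining: N·Bq⁻¹ = (kg·m·s⁻²) · s = kg·m·s⁻¹.

kg·m·s⁻¹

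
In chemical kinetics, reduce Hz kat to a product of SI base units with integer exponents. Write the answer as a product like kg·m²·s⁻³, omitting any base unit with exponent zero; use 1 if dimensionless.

Hz = 1/s = s⁻¹ (frequency is cycles per second).
kat = mol/s = s⁻¹·mol (catalytic activity).
Combining: Hz·kat = s⁻¹ · (s⁻¹·mol) = s⁻²·mol.

s⁻²·mol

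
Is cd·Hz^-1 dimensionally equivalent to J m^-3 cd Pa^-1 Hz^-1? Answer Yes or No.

Yes

Left side:
  Hz = 1/s = s⁻¹ (frequency is cycles per second).
  So Hz⁻¹ = s.
  Combining: cd·Hz⁻¹ = cd · s = s·cd.
Right side:
  J = N·m (work = force × distance),
      = kg·m²·s⁻².
  Pa = N/m² (pressure = force per area),
      = kg·m⁻¹·s⁻².
  So Pa⁻¹ = kg⁻¹·m·s².
  Hz = 1/s = s⁻¹ (frequency is cycles per second).
  So Hz⁻¹ = s.
  Combining: J·m⁻³·cd·Pa⁻¹·Hz⁻¹ = (kg·m²·s⁻²) · m⁻³ · cd · (kg⁻¹·m·s²) · s = s·cd.
Both reduce to s·cd.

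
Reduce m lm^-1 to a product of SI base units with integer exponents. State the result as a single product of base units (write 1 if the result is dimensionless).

m·cd⁻¹

lm = cd·sr = cd (luminous flux; sr is dimensionless).
So lm⁻¹ = cd⁻¹.
Combining: m·lm⁻¹ = m · cd⁻¹ = m·cd⁻¹.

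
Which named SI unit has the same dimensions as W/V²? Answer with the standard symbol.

S

V = W/A (potential = power per current),
    = kg·m²·s⁻³·A⁻¹.
So V⁻² = kg⁻²·m⁻⁴·s⁶·A².
W = J/s (power = energy per time),
    = kg·m²·s⁻³.
Combining: V⁻²·W = (kg⁻²·m⁻⁴·s⁶·A²) · (kg·m²·s⁻³) = kg⁻¹·m⁻²·s³·A².
kg⁻¹·m⁻²·s³·A² is the base-SI form of the siemens.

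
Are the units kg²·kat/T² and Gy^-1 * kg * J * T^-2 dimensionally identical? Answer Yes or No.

No

Left side:
  T = kg·s⁻²·A⁻¹.
  So T⁻² = kg⁻²·s⁴·A².
  kat = s⁻¹·mol.
  Combining: kg²·T⁻²·kat = kg² · (kg⁻²·s⁴·A²) · (s⁻¹·mol) = s³·A²·mol.
Right side:
  Gy = m²·s⁻².
  So Gy⁻¹ = m⁻²·s².
  J = kg·m²·s⁻².
  T = kg·s⁻²·A⁻¹.
  So T⁻² = kg⁻²·s⁴·A².
  Combining: Gy⁻¹·kg·J·T⁻² = (m⁻²·s²) · kg · (kg·m²·s⁻²) · (kg⁻²·s⁴·A²) = s⁴·A².
Left is s³·A²·mol; right is s⁴·A² — different.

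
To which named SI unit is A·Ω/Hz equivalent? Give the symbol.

Wb

Ω = V/A (resistance = voltage per current),
    = kg·m²·s⁻³·A⁻².
Hz = 1/s = s⁻¹ (frequency is cycles per second).
So Hz⁻¹ = s.
Combining: A·Ω·Hz⁻¹ = A · (kg·m²·s⁻³·A⁻²) · s = kg·m²·s⁻²·A⁻¹.
kg·m²·s⁻²·A⁻¹ is the base-SI form of the weber.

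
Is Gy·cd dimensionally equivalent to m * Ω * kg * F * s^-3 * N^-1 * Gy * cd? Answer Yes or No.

Left side:
  Gy = m²·s⁻².
  Combining: Gy·cd = (m²·s⁻²) · cd = m²·s⁻²·cd.
Right side:
  Ω = V/A (resistance = voltage per current),
      = kg·m²·s⁻³·A⁻².
  F = C/V (capacitance = charge per voltage),
      = A·s/(kg·m²·s⁻³·A⁻¹) (substituting C and V),
      = kg⁻¹·m⁻²·s⁴·A².
  N = kg·m/s² = kg·m·s⁻² (force = mass × acceleration).
  So N⁻¹ = kg⁻¹·m⁻¹·s².
  Gy = J/kg (absorbed dose = energy per mass),
      = m²·s⁻².
  Combining: m·Ω·kg·F·s⁻³·N⁻¹·Gy·cd = m · (kg·m²·s⁻³·A⁻²) · kg · (kg⁻¹·m⁻²·s⁴·A²) · s⁻³ · (kg⁻¹·m⁻¹·s²) · (m²·s⁻²) · cd = m²·s⁻²·cd.
Both reduce to m²·s⁻²·cd.

Yes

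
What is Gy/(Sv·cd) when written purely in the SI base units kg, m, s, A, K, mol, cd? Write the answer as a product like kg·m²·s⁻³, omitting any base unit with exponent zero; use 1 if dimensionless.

Sv = J/kg (equivalent dose = energy per mass),
    = m²·s⁻².
So Sv⁻¹ = m⁻²·s².
Gy = J/kg (absorbed dose = energy per mass),
    = m²·s⁻².
Combining: Sv⁻¹·Gy·cd⁻¹ = (m⁻²·s²) · (m²·s⁻²) · cd⁻¹ = cd⁻¹.

cd⁻¹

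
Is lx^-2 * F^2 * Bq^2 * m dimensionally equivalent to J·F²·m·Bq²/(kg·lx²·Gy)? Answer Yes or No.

Yes

Left side:
  lx = lm/m² (illuminance = luminous flux per area),
      = m⁻²·cd.
  So lx⁻² = m⁴·cd⁻².
  F = C/V (capacitance = charge per voltage),
      = A·s/(kg·m²·s⁻³·A⁻¹) (substituting C and V),
      = kg⁻¹·m⁻²·s⁴·A².
  So F² = kg⁻²·m⁻⁴·s⁸·A⁴.
  Bq = 1/s = s⁻¹ (activity is decays per second).
  So Bq² = s⁻².
  Combining: lx⁻²·F²·Bq²·m = (m⁴·cd⁻²) · (kg⁻²·m⁻⁴·s⁸·A⁴) · s⁻² · m = kg⁻²·m·s⁶·A⁴·cd⁻².
Right side:
  J = kg·m²·s⁻².
  F = kg⁻¹·m⁻²·s⁴·A².
  So F² = kg⁻²·m⁻⁴·s⁸·A⁴.
  Bq = s⁻¹.
  So Bq² = s⁻².
  lx = m⁻²·cd.
  So lx⁻² = m⁴·cd⁻².
  Gy = m²·s⁻².
  So Gy⁻¹ = m⁻²·s².
  Combining: J·kg⁻¹·F²·m·Bq²·lx⁻²·Gy⁻¹ = (kg·m²·s⁻²) · kg⁻¹ · (kg⁻²·m⁻⁴·s⁸·A⁴) · m · s⁻² · (m⁴·cd⁻²) · (m⁻²·s²) = kg⁻²·m·s⁶·A⁴·cd⁻².
Both reduce to kg⁻²·m·s⁶·A⁴·cd⁻².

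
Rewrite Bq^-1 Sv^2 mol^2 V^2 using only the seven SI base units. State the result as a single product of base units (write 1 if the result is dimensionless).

Bq = s⁻¹.
So Bq⁻¹ = s.
Sv = m²·s⁻².
So Sv² = m⁴·s⁻⁴.
V = kg·m²·s⁻³·A⁻¹.
So V² = kg²·m⁴·s⁻⁶·A⁻².
Combining: Bq⁻¹·Sv²·mol²·V² = s · (m⁴·s⁻⁴) · mol² · (kg²·m⁴·s⁻⁶·A⁻²) = kg²·m⁸·s⁻⁹·A⁻²·mol².

kg²·m⁸·s⁻⁹·A⁻²·mol²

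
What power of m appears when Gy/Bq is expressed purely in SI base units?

Bq = 1/s = s⁻¹ (activity is decays per second).
So Bq⁻¹ = s.
Gy = J/kg (absorbed dose = energy per mass),
    = m²·s⁻².
Combining: Bq⁻¹·Gy = s · (m²·s⁻²) = m²·s⁻¹.
The exponent of m is 2.

2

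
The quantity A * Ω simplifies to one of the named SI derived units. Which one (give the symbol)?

V

Ω = kg·m²·s⁻³·A⁻².
Combining: A·Ω = A · (kg·m²·s⁻³·A⁻²) = kg·m²·s⁻³·A⁻¹.
kg·m²·s⁻³·A⁻¹ is the base-SI form of the volt.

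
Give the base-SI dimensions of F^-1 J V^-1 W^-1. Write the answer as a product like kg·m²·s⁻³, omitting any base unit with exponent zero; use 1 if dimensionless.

A⁻¹

F = C/V (capacitance = charge per voltage),
    = A·s/(kg·m²·s⁻³·A⁻¹) (substituting C and V),
    = kg⁻¹·m⁻²·s⁴·A².
So F⁻¹ = kg·m²·s⁻⁴·A⁻².
J = N·m (work = force × distance),
    = kg·m²·s⁻².
V = W/A (potential = power per current),
    = kg·m²·s⁻³·A⁻¹.
So V⁻¹ = kg⁻¹·m⁻²·s³·A.
W = J/s (power = energy per time),
    = kg·m²·s⁻³.
So W⁻¹ = kg⁻¹·m⁻²·s³.
Combining: F⁻¹·J·V⁻¹·W⁻¹ = (kg·m²·s⁻⁴·A⁻²) · (kg·m²·s⁻²) · (kg⁻¹·m⁻²·s³·A) · (kg⁻¹·m⁻²·s³) = A⁻¹.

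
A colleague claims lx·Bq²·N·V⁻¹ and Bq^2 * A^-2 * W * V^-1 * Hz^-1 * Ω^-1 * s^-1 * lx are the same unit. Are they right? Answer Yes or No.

No

Left side:
  lx = m⁻²·cd.
  Bq = s⁻¹.
  So Bq² = s⁻².
  N = kg·m·s⁻².
  V = kg·m²·s⁻³·A⁻¹.
  So V⁻¹ = kg⁻¹·m⁻²·s³·A.
  Combining: lx·Bq²·N·V⁻¹ = (m⁻²·cd) · s⁻² · (kg·m·s⁻²) · (kg⁻¹·m⁻²·s³·A) = m⁻³·s⁻¹·A·cd.
Right side:
  Bq = s⁻¹.
  So Bq² = s⁻².
  W = kg·m²·s⁻³.
  V = kg·m²·s⁻³·A⁻¹.
  So V⁻¹ = kg⁻¹·m⁻²·s³·A.
  Hz = s⁻¹.
  So Hz⁻¹ = s.
  Ω = kg·m²·s⁻³·A⁻².
  So Ω⁻¹ = kg⁻¹·m⁻²·s³·A².
  lx = m⁻²·cd.
  Combining: Bq²·A⁻²·W·V⁻¹·Hz⁻¹·Ω⁻¹·s⁻¹·lx = s⁻² · A⁻² · (kg·m²·s⁻³) · (kg⁻¹·m⁻²·s³·A) · s · (kg⁻¹·m⁻²·s³·A²) · s⁻¹ · (m⁻²·cd) = kg⁻¹·m⁻⁴·s·A·cd.
Left is m⁻³·s⁻¹·A·cd; right is kg⁻¹·m⁻⁴·s·A·cd — different.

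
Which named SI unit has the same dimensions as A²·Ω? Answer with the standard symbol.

W

Ω = V/A (resistance = voltage per current),
    = kg·m²·s⁻³·A⁻².
Combining: A²·Ω = A² · (kg·m²·s⁻³·A⁻²) = kg·m²·s⁻³.
kg·m²·s⁻³ is the base-SI form of the watt.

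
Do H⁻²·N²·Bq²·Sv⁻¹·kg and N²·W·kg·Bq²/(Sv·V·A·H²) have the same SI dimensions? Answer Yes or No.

Left side:
  H = kg·m²·s⁻²·A⁻².
  So H⁻² = kg⁻²·m⁻⁴·s⁴·A⁴.
  N = kg·m·s⁻².
  So N² = kg²·m²·s⁻⁴.
  Bq = s⁻¹.
  So Bq² = s⁻².
  Sv = m²·s⁻².
  So Sv⁻¹ = m⁻²·s².
  Combining: H⁻²·N²·Bq²·Sv⁻¹·kg = (kg⁻²·m⁻⁴·s⁴·A⁴) · (kg²·m²·s⁻⁴) · s⁻² · (m⁻²·s²) · kg = kg·m⁻⁴·A⁴.
Right side:
  Sv = J/kg (equivalent dose = energy per mass),
      = m²·s⁻².
  So Sv⁻¹ = m⁻²·s².
  N = kg·m/s² = kg·m·s⁻² (force = mass × acceleration).
  So N² = kg²·m²·s⁻⁴.
  V = W/A (potential = power per current),
      = kg·m²·s⁻³·A⁻¹.
  So V⁻¹ = kg⁻¹·m⁻²·s³·A.
  W = J/s (power = energy per time),
      = kg·m²·s⁻³.
  H = Wb/A (inductance = flux per current),
      = kg·m²·s⁻²·A⁻².
  So H⁻² = kg⁻²·m⁻⁴·s⁴·A⁴.
  Bq = 1/s = s⁻¹ (activity is decays per second).
  So Bq² = s⁻².
  Combining: Sv⁻¹·N²·V⁻¹·W·kg·A⁻¹·H⁻²·Bq² = (m⁻²·s²) · (kg²·m²·s⁻⁴) · (kg⁻¹·m⁻²·s³·A) · (kg·m²·s⁻³) · kg · A⁻¹ · (kg⁻²·m⁻⁴·s⁴·A⁴) · s⁻² = kg·m⁻⁴·A⁴.
Both reduce to kg·m⁻⁴·A⁴.

Yes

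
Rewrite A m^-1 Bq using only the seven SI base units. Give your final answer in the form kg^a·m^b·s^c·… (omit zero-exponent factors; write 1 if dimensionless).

Bq = 1/s = s⁻¹ (activity is decays per second).
Combining: A·m⁻¹·Bq = A · m⁻¹ · s⁻¹ = m⁻¹·s⁻¹·A.

m⁻¹·s⁻¹·A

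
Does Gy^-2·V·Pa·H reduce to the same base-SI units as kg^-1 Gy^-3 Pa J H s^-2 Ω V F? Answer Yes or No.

No

Left side:
  Gy = J/kg (absorbed dose = energy per mass),
      = m²·s⁻².
  So Gy⁻² = m⁻⁴·s⁴.
  V = W/A (potential = power per current),
      = kg·m²·s⁻³·A⁻¹.
  Pa = N/m² (pressure = force per area),
      = kg·m⁻¹·s⁻².
  H = Wb/A (inductance = flux per current),
      = kg·m²·s⁻²·A⁻².
  Combining: Gy⁻²·V·Pa·H = (m⁻⁴·s⁴) · (kg·m²·s⁻³·A⁻¹) · (kg·m⁻¹·s⁻²) · (kg·m²·s⁻²·A⁻²) = kg³·m⁻¹·s⁻³·A⁻³.
Right side:
  Gy = m²·s⁻².
  So Gy⁻³ = m⁻⁶·s⁶.
  Pa = kg·m⁻¹·s⁻².
  J = kg·m²·s⁻².
  H = kg·m²·s⁻²·A⁻².
  Ω = kg·m²·s⁻³·A⁻².
  V = kg·m²·s⁻³·A⁻¹.
  F = kg⁻¹·m⁻²·s⁴·A².
  Combining: kg⁻¹·Gy⁻³·Pa·J·H·s⁻²·Ω·V·F = kg⁻¹ · (m⁻⁶·s⁶) · (kg·m⁻¹·s⁻²) · (kg·m²·s⁻²) · (kg·m²·s⁻²·A⁻²) · s⁻² · (kg·m²·s⁻³·A⁻²) · (kg·m²·s⁻³·A⁻¹) · (kg⁻¹·m⁻²·s⁴·A²) = kg³·m⁻¹·s⁻⁴·A⁻³.
Left is kg³·m⁻¹·s⁻³·A⁻³; right is kg³·m⁻¹·s⁻⁴·A⁻³ — different.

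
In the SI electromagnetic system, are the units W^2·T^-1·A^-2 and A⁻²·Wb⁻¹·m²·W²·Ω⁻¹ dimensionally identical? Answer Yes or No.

Left side:
  W = kg·m²·s⁻³.
  So W² = kg²·m⁴·s⁻⁶.
  T = kg·s⁻²·A⁻¹.
  So T⁻¹ = kg⁻¹·s²·A.
  Combining: W²·T⁻¹·A⁻² = (kg²·m⁴·s⁻⁶) · (kg⁻¹·s²·A) · A⁻² = kg·m⁴·s⁻⁴·A⁻¹.
Right side:
  Wb = V·s (flux: a volt is a weber per second),
      = kg·m²·s⁻²·A⁻¹.
  So Wb⁻¹ = kg⁻¹·m⁻²·s²·A.
  W = J/s (power = energy per time),
      = kg·m²·s⁻³.
  So W² = kg²·m⁴·s⁻⁶.
  Ω = V/A (resistance = voltage per current),
      = kg·m²·s⁻³·A⁻².
  So Ω⁻¹ = kg⁻¹·m⁻²·s³·A².
  Combining: A⁻²·Wb⁻¹·m²·W²·Ω⁻¹ = A⁻² · (kg⁻¹·m⁻²·s²·A) · m² · (kg²·m⁴·s⁻⁶) · (kg⁻¹·m⁻²·s³·A²) = m²·s⁻¹·A.
Left is kg·m⁴·s⁻⁴·A⁻¹; right is m²·s⁻¹·A — different.

No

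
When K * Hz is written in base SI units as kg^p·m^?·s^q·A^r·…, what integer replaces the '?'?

0

Hz = s⁻¹.
Combining: K·Hz = K · s⁻¹ = s⁻¹·K.
The exponent of m is 0.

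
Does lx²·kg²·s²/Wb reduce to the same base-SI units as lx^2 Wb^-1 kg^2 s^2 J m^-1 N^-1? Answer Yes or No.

Left side:
  lx = m⁻²·cd.
  So lx² = m⁻⁴·cd².
  Wb = kg·m²·s⁻²·A⁻¹.
  So Wb⁻¹ = kg⁻¹·m⁻²·s²·A.
  Combining: lx²·Wb⁻¹·kg²·s² = (m⁻⁴·cd²) · (kg⁻¹·m⁻²·s²·A) · kg² · s² = kg·m⁻⁶·s⁴·A·cd².
Right side:
  lx = m⁻²·cd.
  So lx² = m⁻⁴·cd².
  Wb = kg·m²·s⁻²·A⁻¹.
  So Wb⁻¹ = kg⁻¹·m⁻²·s²·A.
  J = kg·m²·s⁻².
  N = kg·m·s⁻².
  So N⁻¹ = kg⁻¹·m⁻¹·s².
  Combining: lx²·Wb⁻¹·kg²·s²·J·m⁻¹·N⁻¹ = (m⁻⁴·cd²) · (kg⁻¹·m⁻²·s²·A) · kg² · s² · (kg·m²·s⁻²) · m⁻¹ · (kg⁻¹·m⁻¹·s²) = kg·m⁻⁶·s⁴·A·cd².
Both reduce to kg·m⁻⁶·s⁴·A·cd².

Yes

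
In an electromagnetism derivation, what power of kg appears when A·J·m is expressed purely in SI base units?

1

J = N·m (work = force × distance),
    = kg·m²·s⁻².
Combining: A·J·m = A · (kg·m²·s⁻²) · m = kg·m³·s⁻²·A.
The exponent of kg is 1.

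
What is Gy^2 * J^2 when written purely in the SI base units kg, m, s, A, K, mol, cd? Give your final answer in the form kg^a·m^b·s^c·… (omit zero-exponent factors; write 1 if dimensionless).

Gy = m²·s⁻².
So Gy² = m⁴·s⁻⁴.
J = kg·m²·s⁻².
So J² = kg²·m⁴·s⁻⁴.
Combining: Gy²·J² = (m⁴·s⁻⁴) · (kg²·m⁴·s⁻⁴) = kg²·m⁸·s⁻⁸.

kg²·m⁸·s⁻⁸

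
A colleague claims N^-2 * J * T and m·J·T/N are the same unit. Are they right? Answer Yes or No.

No

Left side:
  N = kg·m/s² = kg·m·s⁻² (force = mass × acceleration).
  So N⁻² = kg⁻²·m⁻²·s⁴.
  J = N·m (work = force × distance),
      = kg·m²·s⁻².
  T = Wb/m² (flux density = flux per area),
      = kg·s⁻²·A⁻¹.
  Combining: N⁻²·J·T = (kg⁻²·m⁻²·s⁴) · (kg·m²·s⁻²) · (kg·s⁻²·A⁻¹) = A⁻¹.
Right side:
  N = kg·m/s² = kg·m·s⁻² (force = mass × acceleration).
  So N⁻¹ = kg⁻¹·m⁻¹·s².
  J = N·m (work = force × distance),
      = kg·m²·s⁻².
  T = Wb/m² (flux density = flux per area),
      = kg·s⁻²·A⁻¹.
  Combining: m·N⁻¹·J·T = m · (kg⁻¹·m⁻¹·s²) · (kg·m²·s⁻²) · (kg·s⁻²·A⁻¹) = kg·m²·s⁻²·A⁻¹.
Left is A⁻¹; right is kg·m²·s⁻²·A⁻¹ — different.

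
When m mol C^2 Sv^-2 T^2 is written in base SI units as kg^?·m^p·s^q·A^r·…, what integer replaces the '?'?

2

C = A·s = s·A (charge = current × time).
So C² = s²·A².
Sv = J/kg (equivalent dose = energy per mass),
    = m²·s⁻².
So Sv⁻² = m⁻⁴·s⁴.
T = Wb/m² (flux density = flux per area),
    = kg·s⁻²·A⁻¹.
So T² = kg²·s⁻⁴·A⁻².
Combining: m·mol·C²·Sv⁻²·T² = m · mol · (s²·A²) · (m⁻⁴·s⁴) · (kg²·s⁻⁴·A⁻²) = kg²·m⁻³·s²·mol.
The exponent of kg is 2.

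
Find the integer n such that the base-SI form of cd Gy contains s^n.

Gy = m²·s⁻².
Combining: cd·Gy = cd · (m²·s⁻²) = m²·s⁻²·cd.
The exponent of s is -2.

-2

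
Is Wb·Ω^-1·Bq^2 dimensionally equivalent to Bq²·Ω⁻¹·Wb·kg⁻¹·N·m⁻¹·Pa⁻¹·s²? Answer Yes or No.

Left side:
  Wb = V·s (flux: a volt is a weber per second),
      = kg·m²·s⁻²·A⁻¹.
  Ω = V/A (resistance = voltage per current),
      = kg·m²·s⁻³·A⁻².
  So Ω⁻¹ = kg⁻¹·m⁻²·s³·A².
  Bq = 1/s = s⁻¹ (activity is decays per second).
  So Bq² = s⁻².
  Combining: Wb·Ω⁻¹·Bq² = (kg·m²·s⁻²·A⁻¹) · (kg⁻¹·m⁻²·s³·A²) · s⁻² = s⁻¹·A.
Right side:
  Bq = s⁻¹.
  So Bq² = s⁻².
  Ω = kg·m²·s⁻³·A⁻².
  So Ω⁻¹ = kg⁻¹·m⁻²·s³·A².
  Wb = kg·m²·s⁻²·A⁻¹.
  N = kg·m·s⁻².
  Pa = kg·m⁻¹·s⁻².
  So Pa⁻¹ = kg⁻¹·m·s².
  Combining: Bq²·Ω⁻¹·Wb·kg⁻¹·N·m⁻¹·Pa⁻¹·s² = s⁻² · (kg⁻¹·m⁻²·s³·A²) · (kg·m²·s⁻²·A⁻¹) · kg⁻¹ · (kg·m·s⁻²) · m⁻¹ · (kg⁻¹·m·s²) · s² = kg⁻¹·m·s·A.
Left is s⁻¹·A; right is kg⁻¹·m·s·A — different.

No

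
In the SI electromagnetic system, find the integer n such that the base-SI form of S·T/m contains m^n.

-3

S = kg⁻¹·m⁻²·s³·A².
T = kg·s⁻²·A⁻¹.
Combining: S·m⁻¹·T = (kg⁻¹·m⁻²·s³·A²) · m⁻¹ · (kg·s⁻²·A⁻¹) = m⁻³·s·A.
The exponent of m is -3.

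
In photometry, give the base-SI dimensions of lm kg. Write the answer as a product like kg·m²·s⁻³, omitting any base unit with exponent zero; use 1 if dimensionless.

kg·cd

lm = cd.
Combining: lm·kg = cd · kg = kg·cd.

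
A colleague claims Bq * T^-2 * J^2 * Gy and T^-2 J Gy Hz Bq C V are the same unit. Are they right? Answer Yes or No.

Left side:
  Bq = s⁻¹.
  T = kg·s⁻²·A⁻¹.
  So T⁻² = kg⁻²·s⁴·A².
  J = kg·m²·s⁻².
  So J² = kg²·m⁴·s⁻⁴.
  Gy = m²·s⁻².
  Combining: Bq·T⁻²·J²·Gy = s⁻¹ · (kg⁻²·s⁴·A²) · (kg²·m⁴·s⁻⁴) · (m²·s⁻²) = m⁶·s⁻³·A².
Right side:
  T = kg·s⁻²·A⁻¹.
  So T⁻² = kg⁻²·s⁴·A².
  J = kg·m²·s⁻².
  Gy = m²·s⁻².
  Hz = s⁻¹.
  Bq = s⁻¹.
  C = s·A.
  V = kg·m²·s⁻³·A⁻¹.
  Combining: T⁻²·J·Gy·Hz·Bq·C·V = (kg⁻²·s⁴·A²) · (kg·m²·s⁻²) · (m²·s⁻²) · s⁻¹ · s⁻¹ · (s·A) · (kg·m²·s⁻³·A⁻¹) = m⁶·s⁻⁴·A².
Left is m⁶·s⁻³·A²; right is m⁶·s⁻⁴·A² — different.

No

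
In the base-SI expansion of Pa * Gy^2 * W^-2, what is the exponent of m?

-1

Pa = N/m² (pressure = force per area),
    = kg·m⁻¹·s⁻².
Gy = J/kg (absorbed dose = energy per mass),
    = m²·s⁻².
So Gy² = m⁴·s⁻⁴.
W = J/s (power = energy per time),
    = kg·m²·s⁻³.
So W⁻² = kg⁻²·m⁻⁴·s⁶.
Combining: Pa·Gy²·W⁻² = (kg·m⁻¹·s⁻²) · (m⁴·s⁻⁴) · (kg⁻²·m⁻⁴·s⁶) = kg⁻¹·m⁻¹.
The exponent of m is -1.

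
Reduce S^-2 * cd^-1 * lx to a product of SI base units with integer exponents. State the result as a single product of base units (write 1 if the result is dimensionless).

S = 1/Ω (conductance is reciprocal resistance),
    = kg⁻¹·m⁻²·s³·A².
So S⁻² = kg²·m⁴·s⁻⁶·A⁻⁴.
lx = lm/m² (illuminance = luminous flux per area),
    = m⁻²·cd.
Combining: S⁻²·cd⁻¹·lx = (kg²·m⁴·s⁻⁶·A⁻⁴) · cd⁻¹ · (m⁻²·cd) = kg²·m²·s⁻⁶·A⁻⁴.

kg²·m²·s⁻⁶·A⁻⁴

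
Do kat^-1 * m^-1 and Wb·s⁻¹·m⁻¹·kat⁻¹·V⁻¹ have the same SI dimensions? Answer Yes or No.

Yes

Left side:
  kat = s⁻¹·mol.
  So kat⁻¹ = s·mol⁻¹.
  Combining: kat⁻¹·m⁻¹ = (s·mol⁻¹) · m⁻¹ = m⁻¹·s·mol⁻¹.
Right side:
  Wb = V·s (flux: a volt is a weber per second),
      = kg·m²·s⁻²·A⁻¹.
  kat = mol/s = s⁻¹·mol (catalytic activity).
  So kat⁻¹ = s·mol⁻¹.
  V = W/A (potential = power per current),
      = kg·m²·s⁻³·A⁻¹.
  So V⁻¹ = kg⁻¹·m⁻²·s³·A.
  Combining: Wb·s⁻¹·m⁻¹·kat⁻¹·V⁻¹ = (kg·m²·s⁻²·A⁻¹) · s⁻¹ · m⁻¹ · (s·mol⁻¹) · (kg⁻¹·m⁻²·s³·A) = m⁻¹·s·mol⁻¹.
Both reduce to m⁻¹·s·mol⁻¹.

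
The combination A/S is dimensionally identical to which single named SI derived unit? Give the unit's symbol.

V

S = 1/Ω (conductance is reciprocal resistance),
    = kg⁻¹·m⁻²·s³·A².
So S⁻¹ = kg·m²·s⁻³·A⁻².
Combining: A·S⁻¹ = A · (kg·m²·s⁻³·A⁻²) = kg·m²·s⁻³·A⁻¹.
kg·m²·s⁻³·A⁻¹ is the base-SI form of the volt.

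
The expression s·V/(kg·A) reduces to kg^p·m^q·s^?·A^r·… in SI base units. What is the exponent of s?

V = kg·m²·s⁻³·A⁻¹.
Combining: kg⁻¹·s·V·A⁻¹ = kg⁻¹ · s · (kg·m²·s⁻³·A⁻¹) · A⁻¹ = m²·s⁻²·A⁻².
The exponent of s is -2.

-2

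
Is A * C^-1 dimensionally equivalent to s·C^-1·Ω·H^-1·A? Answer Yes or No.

Yes

Left side:
  C = s·A.
  So C⁻¹ = s⁻¹·A⁻¹.
  Combining: A·C⁻¹ = A · (s⁻¹·A⁻¹) = s⁻¹.
Right side:
  C = A·s = s·A (charge = current × time).
  So C⁻¹ = s⁻¹·A⁻¹.
  Ω = V/A (resistance = voltage per current),
      = kg·m²·s⁻³·A⁻².
  H = Wb/A (inductance = flux per current),
      = kg·m²·s⁻²·A⁻².
  So H⁻¹ = kg⁻¹·m⁻²·s²·A².
  Combining: s·C⁻¹·Ω·H⁻¹·A = s · (s⁻¹·A⁻¹) · (kg·m²·s⁻³·A⁻²) · (kg⁻¹·m⁻²·s²·A²) · A = s⁻¹.
Both reduce to s⁻¹.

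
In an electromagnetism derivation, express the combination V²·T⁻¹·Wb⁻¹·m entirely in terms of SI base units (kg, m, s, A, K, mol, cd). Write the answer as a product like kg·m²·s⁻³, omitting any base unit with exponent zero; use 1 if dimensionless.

V = W/A (potential = power per current),
    = kg·m²·s⁻³·A⁻¹.
So V² = kg²·m⁴·s⁻⁶·A⁻².
T = Wb/m² (flux density = flux per area),
    = kg·s⁻²·A⁻¹.
So T⁻¹ = kg⁻¹·s²·A.
Wb = V·s (flux: a volt is a weber per second),
    = kg·m²·s⁻²·A⁻¹.
So Wb⁻¹ = kg⁻¹·m⁻²·s²·A.
Combining: V²·T⁻¹·Wb⁻¹·m = (kg²·m⁴·s⁻⁶·A⁻²) · (kg⁻¹·s²·A) · (kg⁻¹·m⁻²·s²·A) · m = m³·s⁻².

m³·s⁻²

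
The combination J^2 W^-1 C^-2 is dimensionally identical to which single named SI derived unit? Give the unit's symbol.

Ω

J = N·m (work = force × distance),
    = kg·m²·s⁻².
So J² = kg²·m⁴·s⁻⁴.
W = J/s (power = energy per time),
    = kg·m²·s⁻³.
So W⁻¹ = kg⁻¹·m⁻²·s³.
C = A·s = s·A (charge = current × time).
So C⁻² = s⁻²·A⁻².
Combining: J²·W⁻¹·C⁻² = (kg²·m⁴·s⁻⁴) · (kg⁻¹·m⁻²·s³) · (s⁻²·A⁻²) = kg·m²·s⁻³·A⁻².
kg·m²·s⁻³·A⁻² is the base-SI form of the ohm.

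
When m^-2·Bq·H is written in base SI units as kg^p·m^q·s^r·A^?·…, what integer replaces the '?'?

Bq = 1/s = s⁻¹ (activity is decays per second).
H = Wb/A (inductance = flux per current),
    = kg·m²·s⁻²·A⁻².
Combining: m⁻²·Bq·H = m⁻² · s⁻¹ · (kg·m²·s⁻²·A⁻²) = kg·s⁻³·A⁻².
The exponent of A is -2.

-2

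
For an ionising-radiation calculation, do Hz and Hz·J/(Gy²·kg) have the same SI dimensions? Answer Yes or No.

Left side:
  Hz = s⁻¹.
Right side:
  Gy = J/kg (absorbed dose = energy per mass),
      = m²·s⁻².
  So Gy⁻² = m⁻⁴·s⁴.
  Hz = 1/s = s⁻¹ (frequency is cycles per second).
  J = N·m (work = force × distance),
      = kg·m²·s⁻².
  Combining: Gy⁻²·Hz·J·kg⁻¹ = (m⁻⁴·s⁴) · s⁻¹ · (kg·m²·s⁻²) · kg⁻¹ = m⁻²·s.
Left is s⁻¹; right is m⁻²·s — different.

No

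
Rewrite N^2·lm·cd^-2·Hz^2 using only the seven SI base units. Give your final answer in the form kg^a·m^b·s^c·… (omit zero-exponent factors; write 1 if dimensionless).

N = kg·m/s² = kg·m·s⁻² (force = mass × acceleration).
So N² = kg²·m²·s⁻⁴.
lm = cd·sr = cd (luminous flux; sr is dimensionless).
Hz = 1/s = s⁻¹ (frequency is cycles per second).
So Hz² = s⁻².
Combining: N²·lm·cd⁻²·Hz² = (kg²·m²·s⁻⁴) · cd · cd⁻² · s⁻² = kg²·m²·s⁻⁶·cd⁻¹.

kg²·m²·s⁻⁶·cd⁻¹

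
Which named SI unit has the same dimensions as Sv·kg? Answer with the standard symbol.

Sv = m²·s⁻².
Combining: Sv·kg = (m²·s⁻²) · kg = kg·m²·s⁻².
kg·m²·s⁻² is the base-SI form of the joule.

J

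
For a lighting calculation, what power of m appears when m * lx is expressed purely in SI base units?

lx = lm/m² (illuminance = luminous flux per area),
    = m⁻²·cd.
Combining: m·lx = m · (m⁻²·cd) = m⁻¹·cd.
The exponent of m is -1.

-1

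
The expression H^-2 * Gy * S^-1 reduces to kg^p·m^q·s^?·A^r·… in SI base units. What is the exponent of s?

-1

H = Wb/A (inductance = flux per current),
    = kg·m²·s⁻²·A⁻².
So H⁻² = kg⁻²·m⁻⁴·s⁴·A⁴.
Gy = J/kg (absorbed dose = energy per mass),
    = m²·s⁻².
S = 1/Ω (conductance is reciprocal resistance),
    = kg⁻¹·m⁻²·s³·A².
So S⁻¹ = kg·m²·s⁻³·A⁻².
Combining: H⁻²·Gy·S⁻¹ = (kg⁻²·m⁻⁴·s⁴·A⁴) · (m²·s⁻²) · (kg·m²·s⁻³·A⁻²) = kg⁻¹·s⁻¹·A².
The exponent of s is -1.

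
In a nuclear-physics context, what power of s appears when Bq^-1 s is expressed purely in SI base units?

Bq = s⁻¹.
So Bq⁻¹ = s.
Combining: Bq⁻¹·s = s · s = s².
The exponent of s is 2.

2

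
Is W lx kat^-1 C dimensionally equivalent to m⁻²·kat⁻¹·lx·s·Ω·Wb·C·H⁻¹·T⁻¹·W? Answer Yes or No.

Yes

Left side:
  W = J/s (power = energy per time),
      = kg·m²·s⁻³.
  lx = lm/m² (illuminance = luminous flux per area),
      = m⁻²·cd.
  kat = mol/s = s⁻¹·mol (catalytic activity).
  So kat⁻¹ = s·mol⁻¹.
  C = A·s = s·A (charge = current × time).
  Combining: W·lx·kat⁻¹·C = (kg·m²·s⁻³) · (m⁻²·cd) · (s·mol⁻¹) · (s·A) = kg·s⁻¹·A·mol⁻¹·cd.
Right side:
  kat = s⁻¹·mol.
  So kat⁻¹ = s·mol⁻¹.
  lx = m⁻²·cd.
  Ω = kg·m²·s⁻³·A⁻².
  Wb = kg·m²·s⁻²·A⁻¹.
  C = s·A.
  H = kg·m²·s⁻²·A⁻².
  So H⁻¹ = kg⁻¹·m⁻²·s²·A².
  T = kg·s⁻²·A⁻¹.
  So T⁻¹ = kg⁻¹·s²·A.
  W = kg·m²·s⁻³.
  Combining: m⁻²·kat⁻¹·lx·s·Ω·Wb·C·H⁻¹·T⁻¹·W = m⁻² · (s·mol⁻¹) · (m⁻²·cd) · s · (kg·m²·s⁻³·A⁻²) · (kg·m²·s⁻²·A⁻¹) · (s·A) · (kg⁻¹·m⁻²·s²·A²) · (kg⁻¹·s²·A) · (kg·m²·s⁻³) = kg·s⁻¹·A·mol⁻¹·cd.
Both reduce to kg·s⁻¹·A·mol⁻¹·cd.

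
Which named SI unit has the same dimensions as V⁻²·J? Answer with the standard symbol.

V = W/A (potential = power per current),
    = kg·m²·s⁻³·A⁻¹.
So V⁻² = kg⁻²·m⁻⁴·s⁶·A².
J = N·m (work = force × distance),
    = kg·m²·s⁻².
Combining: V⁻²·J = (kg⁻²·m⁻⁴·s⁶·A²) · (kg·m²·s⁻²) = kg⁻¹·m⁻²·s⁴·A².
kg⁻¹·m⁻²·s⁴·A² is the base-SI form of the farad.

F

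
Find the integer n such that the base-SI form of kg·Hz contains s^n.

-1

Hz = s⁻¹.
Combining: kg·Hz = kg · s⁻¹ = kg·s⁻¹.
The exponent of s is -1.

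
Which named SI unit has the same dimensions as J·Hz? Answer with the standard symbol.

J = N·m (work = force × distance),
    = kg·m²·s⁻².
Hz = 1/s = s⁻¹ (frequency is cycles per second).
Combining: J·Hz = (kg·m²·s⁻²) · s⁻¹ = kg·m²·s⁻³.
kg·m²·s⁻³ is the base-SI form of the watt.

W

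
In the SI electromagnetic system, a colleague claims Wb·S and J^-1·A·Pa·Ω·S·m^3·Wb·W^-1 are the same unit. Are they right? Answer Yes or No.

Left side:
  Wb = kg·m²·s⁻²·A⁻¹.
  S = kg⁻¹·m⁻²·s³·A².
  Combining: Wb·S = (kg·m²·s⁻²·A⁻¹) · (kg⁻¹·m⁻²·s³·A²) = s·A.
Right side:
  J = kg·m²·s⁻².
  So J⁻¹ = kg⁻¹·m⁻²·s².
  Pa = kg·m⁻¹·s⁻².
  Ω = kg·m²·s⁻³·A⁻².
  S = kg⁻¹·m⁻²·s³·A².
  Wb = kg·m²·s⁻²·A⁻¹.
  W = kg·m²·s⁻³.
  So W⁻¹ = kg⁻¹·m⁻²·s³.
  Combining: J⁻¹·A·Pa·Ω·S·m³·Wb·W⁻¹ = (kg⁻¹·m⁻²·s²) · A · (kg·m⁻¹·s⁻²) · (kg·m²·s⁻³·A⁻²) · (kg⁻¹·m⁻²·s³·A²) · m³ · (kg·m²·s⁻²·A⁻¹) · (kg⁻¹·m⁻²·s³) = s.
Left is s·A; right is s — different.

No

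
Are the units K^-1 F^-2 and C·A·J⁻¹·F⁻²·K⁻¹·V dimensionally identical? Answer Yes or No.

No

Left side:
  F = C/V (capacitance = charge per voltage),
      = A·s/(kg·m²·s⁻³·A⁻¹) (substituting C and V),
      = kg⁻¹·m⁻²·s⁴·A².
  So F⁻² = kg²·m⁴·s⁻⁸·A⁻⁴.
  Combining: K⁻¹·F⁻² = K⁻¹ · (kg²·m⁴·s⁻⁸·A⁻⁴) = kg²·m⁴·s⁻⁸·A⁻⁴·K⁻¹.
Right side:
  C = A·s = s·A (charge = current × time).
  J = N·m (work = force × distance),
      = kg·m²·s⁻².
  So J⁻¹ = kg⁻¹·m⁻²·s².
  F = C/V (capacitance = charge per voltage),
      = A·s/(kg·m²·s⁻³·A⁻¹) (substituting C and V),
      = kg⁻¹·m⁻²·s⁴·A².
  So F⁻² = kg²·m⁴·s⁻⁸·A⁻⁴.
  V = W/A (potential = power per current),
      = kg·m²·s⁻³·A⁻¹.
  Combining: C·A·J⁻¹·F⁻²·K⁻¹·V = (s·A) · A · (kg⁻¹·m⁻²·s²) · (kg²·m⁴·s⁻⁸·A⁻⁴) · K⁻¹ · (kg·m²·s⁻³·A⁻¹) = kg²·m⁴·s⁻⁸·A⁻³·K⁻¹.
Left is kg²·m⁴·s⁻⁸·A⁻⁴·K⁻¹; right is kg²·m⁴·s⁻⁸·A⁻³·K⁻¹ — different.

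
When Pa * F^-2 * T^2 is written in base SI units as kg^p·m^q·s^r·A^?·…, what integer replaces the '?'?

Pa = N/m² (pressure = force per area),
    = kg·m⁻¹·s⁻².
F = C/V (capacitance = charge per voltage),
    = A·s/(kg·m²·s⁻³·A⁻¹) (substituting C and V),
    = kg⁻¹·m⁻²·s⁴·A².
So F⁻² = kg²·m⁴·s⁻⁸·A⁻⁴.
T = Wb/m² (flux density = flux per area),
    = kg·s⁻²·A⁻¹.
So T² = kg²·s⁻⁴·A⁻².
Combining: Pa·F⁻²·T² = (kg·m⁻¹·s⁻²) · (kg²·m⁴·s⁻⁸·A⁻⁴) · (kg²·s⁻⁴·A⁻²) = kg⁵·m³·s⁻¹⁴·A⁻⁶.
The exponent of A is -6.

-6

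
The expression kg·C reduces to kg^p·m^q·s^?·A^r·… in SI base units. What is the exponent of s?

1

C = s·A.
Combining: kg·C = kg · (s·A) = kg·s·A.
The exponent of s is 1.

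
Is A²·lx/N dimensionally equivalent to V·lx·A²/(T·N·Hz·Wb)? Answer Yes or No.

Left side:
  N = kg·m/s² = kg·m·s⁻² (force = mass × acceleration).
  So N⁻¹ = kg⁻¹·m⁻¹·s².
  lx = lm/m² (illuminance = luminous flux per area),
      = m⁻²·cd.
  Combining: A²·N⁻¹·lx = A² · (kg⁻¹·m⁻¹·s²) · (m⁻²·cd) = kg⁻¹·m⁻³·s²·A²·cd.
Right side:
  V = W/A (potential = power per current),
      = kg·m²·s⁻³·A⁻¹.
  T = Wb/m² (flux density = flux per area),
      = kg·s⁻²·A⁻¹.
  So T⁻¹ = kg⁻¹·s²·A.
  N = kg·m/s² = kg·m·s⁻² (force = mass × acceleration).
  So N⁻¹ = kg⁻¹·m⁻¹·s².
  Hz = 1/s = s⁻¹ (frequency is cycles per second).
  So Hz⁻¹ = s.
  Wb = V·s (flux: a volt is a weber per second),
      = kg·m²·s⁻²·A⁻¹.
  So Wb⁻¹ = kg⁻¹·m⁻²·s²·A.
  lx = lm/m² (illuminance = luminous flux per area),
      = m⁻²·cd.
  Combining: V·T⁻¹·N⁻¹·Hz⁻¹·Wb⁻¹·lx·A² = (kg·m²·s⁻³·A⁻¹) · (kg⁻¹·s²·A) · (kg⁻¹·m⁻¹·s²) · s · (kg⁻¹·m⁻²·s²·A) · (m⁻²·cd) · A² = kg⁻²·m⁻³·s⁴·A³·cd.
Left is kg⁻¹·m⁻³·s²·A²·cd; right is kg⁻²·m⁻³·s⁴·A³·cd — different.

No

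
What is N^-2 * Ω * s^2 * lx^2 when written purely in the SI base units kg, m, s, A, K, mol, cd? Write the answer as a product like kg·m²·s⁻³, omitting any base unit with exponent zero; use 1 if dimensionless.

N = kg·m/s² = kg·m·s⁻² (force = mass × acceleration).
So N⁻² = kg⁻²·m⁻²·s⁴.
Ω = V/A (resistance = voltage per current),
    = kg·m²·s⁻³·A⁻².
lx = lm/m² (illuminance = luminous flux per area),
    = m⁻²·cd.
So lx² = m⁻⁴·cd².
Combining: N⁻²·Ω·s²·lx² = (kg⁻²·m⁻²·s⁴) · (kg·m²·s⁻³·A⁻²) · s² · (m⁻⁴·cd²) = kg⁻¹·m⁻⁴·s³·A⁻²·cd².

kg⁻¹·m⁻⁴·s³·A⁻²·cd²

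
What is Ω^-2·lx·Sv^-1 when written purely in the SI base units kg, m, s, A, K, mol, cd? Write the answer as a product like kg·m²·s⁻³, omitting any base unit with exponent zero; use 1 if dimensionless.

Ω = V/A (resistance = voltage per current),
    = kg·m²·s⁻³·A⁻².
So Ω⁻² = kg⁻²·m⁻⁴·s⁶·A⁴.
lx = lm/m² (illuminance = luminous flux per area),
    = m⁻²·cd.
Sv = J/kg (equivalent dose = energy per mass),
    = m²·s⁻².
So Sv⁻¹ = m⁻²·s².
Combining: Ω⁻²·lx·Sv⁻¹ = (kg⁻²·m⁻⁴·s⁶·A⁴) · (m⁻²·cd) · (m⁻²·s²) = kg⁻²·m⁻⁸·s⁸·A⁴·cd.

kg⁻²·m⁻⁸·s⁸·A⁴·cd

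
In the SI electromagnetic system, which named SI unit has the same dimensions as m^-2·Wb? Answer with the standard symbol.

Wb = V·s (flux: a volt is a weber per second),
    = kg·m²·s⁻²·A⁻¹.
Combining: m⁻²·Wb = m⁻² · (kg·m²·s⁻²·A⁻¹) = kg·s⁻²·A⁻¹.
kg·s⁻²·A⁻¹ is the base-SI form of the tesla.

T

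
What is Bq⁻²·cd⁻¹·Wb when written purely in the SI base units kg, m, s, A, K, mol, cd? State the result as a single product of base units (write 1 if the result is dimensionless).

Bq = 1/s = s⁻¹ (activity is decays per second).
So Bq⁻² = s².
Wb = V·s (flux: a volt is a weber per second),
    = kg·m²·s⁻²·A⁻¹.
Combining: Bq⁻²·cd⁻¹·Wb = s² · cd⁻¹ · (kg·m²·s⁻²·A⁻¹) = kg·m²·A⁻¹·cd⁻¹.

kg·m²·A⁻¹·cd⁻¹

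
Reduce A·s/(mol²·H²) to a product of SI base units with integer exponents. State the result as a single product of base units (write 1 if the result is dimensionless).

H = Wb/A (inductance = flux per current),
    = kg·m²·s⁻²·A⁻².
So H⁻² = kg⁻²·m⁻⁴·s⁴·A⁴.
Combining: A·mol⁻²·H⁻²·s = A · mol⁻² · (kg⁻²·m⁻⁴·s⁴·A⁴) · s = kg⁻²·m⁻⁴·s⁵·A⁵·mol⁻².

kg⁻²·m⁻⁴·s⁵·A⁵·mol⁻²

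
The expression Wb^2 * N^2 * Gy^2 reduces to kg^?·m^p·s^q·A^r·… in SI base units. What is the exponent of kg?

Wb = V·s (flux: a volt is a weber per second),
    = kg·m²·s⁻²·A⁻¹.
So Wb² = kg²·m⁴·s⁻⁴·A⁻².
N = kg·m/s² = kg·m·s⁻² (force = mass × acceleration).
So N² = kg²·m²·s⁻⁴.
Gy = J/kg (absorbed dose = energy per mass),
    = m²·s⁻².
So Gy² = m⁴·s⁻⁴.
Combining: Wb²·N²·Gy² = (kg²·m⁴·s⁻⁴·A⁻²) · (kg²·m²·s⁻⁴) · (m⁴·s⁻⁴) = kg⁴·m¹⁰·s⁻¹²·A⁻².
The exponent of kg is 4.

4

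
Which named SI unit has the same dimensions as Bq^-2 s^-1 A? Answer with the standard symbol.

C

Bq = 1/s = s⁻¹ (activity is decays per second).
So Bq⁻² = s².
Combining: Bq⁻²·s⁻¹·A = s² · s⁻¹ · A = s·A.
s·A is the base-SI form of the coulomb.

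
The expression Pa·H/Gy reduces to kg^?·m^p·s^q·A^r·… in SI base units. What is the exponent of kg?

Gy = m²·s⁻².
So Gy⁻¹ = m⁻²·s².
Pa = kg·m⁻¹·s⁻².
H = kg·m²·s⁻²·A⁻².
Combining: Gy⁻¹·Pa·H = (m⁻²·s²) · (kg·m⁻¹·s⁻²) · (kg·m²·s⁻²·A⁻²) = kg²·m⁻¹·s⁻²·A⁻².
The exponent of kg is 2.

2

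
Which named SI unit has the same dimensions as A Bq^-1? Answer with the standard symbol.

Bq = s⁻¹.
So Bq⁻¹ = s.
Combining: A·Bq⁻¹ = A · s = s·A.
s·A is the base-SI form of the coulomb.

C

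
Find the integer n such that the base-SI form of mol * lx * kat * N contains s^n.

lx = lm/m² (illuminance = luminous flux per area),
    = m⁻²·cd.
kat = mol/s = s⁻¹·mol (catalytic activity).
N = kg·m/s² = kg·m·s⁻² (force = mass × acceleration).
Combining: mol·lx·kat·N = mol · (m⁻²·cd) · (s⁻¹·mol) · (kg·m·s⁻²) = kg·m⁻¹·s⁻³·mol²·cd.
The exponent of s is -3.

-3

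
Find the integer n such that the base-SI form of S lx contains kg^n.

S = kg⁻¹·m⁻²·s³·A².
lx = m⁻²·cd.
Combining: S·lx = (kg⁻¹·m⁻²·s³·A²) · (m⁻²·cd) = kg⁻¹·m⁻⁴·s³·A²·cd.
The exponent of kg is -1.

-1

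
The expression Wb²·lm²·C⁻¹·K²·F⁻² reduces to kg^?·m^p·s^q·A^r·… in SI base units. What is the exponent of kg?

Wb = V·s (flux: a volt is a weber per second),
    = kg·m²·s⁻²·A⁻¹.
So Wb² = kg²·m⁴·s⁻⁴·A⁻².
lm = cd·sr = cd (luminous flux; sr is dimensionless).
So lm² = cd².
C = A·s = s·A (charge = current × time).
So C⁻¹ = s⁻¹·A⁻¹.
F = C/V (capacitance = charge per voltage),
    = A·s/(kg·m²·s⁻³·A⁻¹) (substituting C and V),
    = kg⁻¹·m⁻²·s⁴·A².
So F⁻² = kg²·m⁴·s⁻⁸·A⁻⁴.
Combining: Wb²·lm²·C⁻¹·K²·F⁻² = (kg²·m⁴·s⁻⁴·A⁻²) · cd² · (s⁻¹·A⁻¹) · K² · (kg²·m⁴·s⁻⁸·A⁻⁴) = kg⁴·m⁸·s⁻¹³·A⁻⁷·K²·cd².
The exponent of kg is 4.

4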